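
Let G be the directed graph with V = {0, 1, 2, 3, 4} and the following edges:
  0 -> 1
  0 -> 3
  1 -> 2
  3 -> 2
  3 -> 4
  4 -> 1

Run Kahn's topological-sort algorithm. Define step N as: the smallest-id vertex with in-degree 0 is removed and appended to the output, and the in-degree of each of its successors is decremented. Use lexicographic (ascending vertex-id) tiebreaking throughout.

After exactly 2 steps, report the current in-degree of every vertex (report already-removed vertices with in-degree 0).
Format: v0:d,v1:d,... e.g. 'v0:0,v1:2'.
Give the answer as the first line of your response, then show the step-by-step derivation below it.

v0:0,v1:1,v2:1,v3:0,v4:0

step 1: output 0; order=[0]; indeg=(0,1,2,0,1)
step 2: output 3; order=[0,3]; indeg=(0,1,1,0,0)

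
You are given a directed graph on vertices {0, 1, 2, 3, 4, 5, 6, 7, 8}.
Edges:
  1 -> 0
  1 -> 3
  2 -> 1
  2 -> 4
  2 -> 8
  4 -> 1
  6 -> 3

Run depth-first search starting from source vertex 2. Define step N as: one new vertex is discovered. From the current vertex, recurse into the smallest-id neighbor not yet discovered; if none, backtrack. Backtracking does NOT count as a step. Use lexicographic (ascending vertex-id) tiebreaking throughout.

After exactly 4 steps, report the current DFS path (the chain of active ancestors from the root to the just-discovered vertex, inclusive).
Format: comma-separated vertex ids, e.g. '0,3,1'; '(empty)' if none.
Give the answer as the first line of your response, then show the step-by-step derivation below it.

2,1,3

step 1: discover 2; path=2; order=2
step 2: discover 1; path=2>1; order=2,1
step 3: discover 0; path=2>1>0; order=2,1,0
step 4: discover 3; path=2>1>3; order=2,1,0,3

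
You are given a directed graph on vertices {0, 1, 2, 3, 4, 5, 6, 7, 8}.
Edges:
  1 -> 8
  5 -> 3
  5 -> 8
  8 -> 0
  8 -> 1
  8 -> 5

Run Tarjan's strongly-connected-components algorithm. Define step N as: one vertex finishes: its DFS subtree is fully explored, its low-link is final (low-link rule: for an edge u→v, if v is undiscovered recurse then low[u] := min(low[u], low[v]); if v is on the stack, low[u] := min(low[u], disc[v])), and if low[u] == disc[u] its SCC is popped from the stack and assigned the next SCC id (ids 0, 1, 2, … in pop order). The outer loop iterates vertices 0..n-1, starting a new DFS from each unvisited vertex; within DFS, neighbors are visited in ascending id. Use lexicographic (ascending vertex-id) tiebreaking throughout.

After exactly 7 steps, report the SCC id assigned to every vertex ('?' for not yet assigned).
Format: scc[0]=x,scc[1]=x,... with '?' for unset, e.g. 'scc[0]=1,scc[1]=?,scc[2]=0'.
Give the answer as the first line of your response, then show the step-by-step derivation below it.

scc[0]=0,scc[1]=2,scc[2]=3,scc[3]=1,scc[4]=4,scc[5]=2,scc[6]=?,scc[7]=?,scc[8]=2

step 1: low=(low[0]=0,low[1]=?,low[2]=?,low[3]=?,low[4]=?,low[5]=?,low[6]=?,low[7]=?,low[8]=?); scc=(scc[0]=0,scc[1]=?,scc[2]=?,scc[3]=?,scc[4]=?,scc[5]=?,scc[6]=?,scc[7]=?,scc[8]=?)
step 2: low=(low[0]=0,low[1]=1,low[2]=?,low[3]=4,low[4]=?,low[5]=3,low[6]=?,low[7]=?,low[8]=1); scc=(scc[0]=0,scc[1]=?,scc[2]=?,scc[3]=1,scc[4]=?,scc[5]=?,scc[6]=?,scc[7]=?,scc[8]=?)
step 3: low=(low[0]=0,low[1]=1,low[2]=?,low[3]=4,low[4]=?,low[5]=2,low[6]=?,low[7]=?,low[8]=1); scc=(scc[0]=0,scc[1]=?,scc[2]=?,scc[3]=1,scc[4]=?,scc[5]=?,scc[6]=?,scc[7]=?,scc[8]=?)
step 4: low=(low[0]=0,low[1]=1,low[2]=?,low[3]=4,low[4]=?,low[5]=2,low[6]=?,low[7]=?,low[8]=1); scc=(scc[0]=0,scc[1]=?,scc[2]=?,scc[3]=1,scc[4]=?,scc[5]=?,scc[6]=?,scc[7]=?,scc[8]=?)
step 5: low=(low[0]=0,low[1]=1,low[2]=?,low[3]=4,low[4]=?,low[5]=2,low[6]=?,low[7]=?,low[8]=1); scc=(scc[0]=0,scc[1]=2,scc[2]=?,scc[3]=1,scc[4]=?,scc[5]=2,scc[6]=?,scc[7]=?,scc[8]=2)
step 6: low=(low[0]=0,low[1]=1,low[2]=5,low[3]=4,low[4]=?,low[5]=2,low[6]=?,low[7]=?,low[8]=1); scc=(scc[0]=0,scc[1]=2,scc[2]=3,scc[3]=1,scc[4]=?,scc[5]=2,scc[6]=?,scc[7]=?,scc[8]=2)
step 7: low=(low[0]=0,low[1]=1,low[2]=5,low[3]=4,low[4]=6,low[5]=2,low[6]=?,low[7]=?,low[8]=1); scc=(scc[0]=0,scc[1]=2,scc[2]=3,scc[3]=1,scc[4]=4,scc[5]=2,scc[6]=?,scc[7]=?,scc[8]=2)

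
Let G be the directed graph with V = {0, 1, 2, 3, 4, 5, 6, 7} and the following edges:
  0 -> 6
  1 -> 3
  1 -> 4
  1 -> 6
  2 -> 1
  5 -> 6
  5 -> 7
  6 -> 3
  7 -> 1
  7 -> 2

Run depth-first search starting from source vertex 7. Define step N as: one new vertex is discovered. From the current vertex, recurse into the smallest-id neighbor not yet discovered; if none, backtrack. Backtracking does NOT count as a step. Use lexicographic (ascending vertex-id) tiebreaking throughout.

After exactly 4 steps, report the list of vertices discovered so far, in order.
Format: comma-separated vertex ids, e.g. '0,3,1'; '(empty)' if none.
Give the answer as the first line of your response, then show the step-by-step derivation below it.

7,1,3,4

step 1: discover 7; path=7; order=7
step 2: discover 1; path=7>1; order=7,1
step 3: discover 3; path=7>1>3; order=7,1,3
step 4: discover 4; path=7>1>4; order=7,1,3,4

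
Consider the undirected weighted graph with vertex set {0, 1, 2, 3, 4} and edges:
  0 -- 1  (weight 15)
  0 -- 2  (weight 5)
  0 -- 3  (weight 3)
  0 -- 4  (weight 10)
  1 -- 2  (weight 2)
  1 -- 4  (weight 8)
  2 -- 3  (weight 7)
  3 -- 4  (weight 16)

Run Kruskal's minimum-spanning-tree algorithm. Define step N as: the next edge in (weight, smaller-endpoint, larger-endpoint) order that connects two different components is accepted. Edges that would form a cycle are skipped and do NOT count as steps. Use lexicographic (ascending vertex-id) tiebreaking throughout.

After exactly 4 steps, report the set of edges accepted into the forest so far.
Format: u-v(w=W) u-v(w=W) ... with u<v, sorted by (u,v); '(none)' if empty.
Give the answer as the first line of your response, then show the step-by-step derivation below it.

0-2(w=5) 0-3(w=3) 1-2(w=2) 1-4(w=8)

step 1: add edge 1-2 (w=2); MST = {1-2(w=2)}
step 2: add edge 0-3 (w=3); MST = {0-3(w=3) 1-2(w=2)}
step 3: add edge 0-2 (w=5); MST = {0-2(w=5) 0-3(w=3) 1-2(w=2)}
step 4: add edge 1-4 (w=8); MST = {0-2(w=5) 0-3(w=3) 1-2(w=2) 1-4(w=8)}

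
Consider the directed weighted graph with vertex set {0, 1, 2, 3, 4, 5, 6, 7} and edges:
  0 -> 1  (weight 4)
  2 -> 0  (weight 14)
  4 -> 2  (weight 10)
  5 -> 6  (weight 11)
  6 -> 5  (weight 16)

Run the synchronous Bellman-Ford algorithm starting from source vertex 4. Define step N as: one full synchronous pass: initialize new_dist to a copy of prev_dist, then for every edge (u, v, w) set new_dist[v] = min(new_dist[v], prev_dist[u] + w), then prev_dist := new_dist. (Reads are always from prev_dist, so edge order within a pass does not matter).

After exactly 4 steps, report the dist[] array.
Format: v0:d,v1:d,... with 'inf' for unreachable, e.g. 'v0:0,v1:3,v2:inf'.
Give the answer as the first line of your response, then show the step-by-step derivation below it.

v0:24,v1:28,v2:10,v3:inf,v4:0,v5:inf,v6:inf,v7:inf

step 1: dist = v0:inf,v1:inf,v2:10,v3:inf,v4:0,v5:inf,v6:inf,v7:inf
step 2: dist = v0:24,v1:inf,v2:10,v3:inf,v4:0,v5:inf,v6:inf,v7:inf
step 3: dist = v0:24,v1:28,v2:10,v3:inf,v4:0,v5:inf,v6:inf,v7:inf
step 4: dist = v0:24,v1:28,v2:10,v3:inf,v4:0,v5:inf,v6:inf,v7:inf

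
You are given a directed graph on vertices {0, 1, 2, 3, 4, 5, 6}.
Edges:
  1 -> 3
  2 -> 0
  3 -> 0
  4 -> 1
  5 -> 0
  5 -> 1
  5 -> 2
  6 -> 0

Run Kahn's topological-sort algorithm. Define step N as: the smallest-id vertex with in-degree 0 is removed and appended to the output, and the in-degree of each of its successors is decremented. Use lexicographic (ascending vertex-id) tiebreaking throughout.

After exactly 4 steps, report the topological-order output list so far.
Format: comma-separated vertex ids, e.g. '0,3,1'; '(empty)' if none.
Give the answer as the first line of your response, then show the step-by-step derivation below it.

4,5,1,2

step 1: output 4; order=[4]; indeg=(4,1,1,1,0,0,0)
step 2: output 5; order=[4,5]; indeg=(3,0,0,1,0,0,0)
step 3: output 1; order=[4,5,1]; indeg=(3,0,0,0,0,0,0)
step 4: output 2; order=[4,5,1,2]; indeg=(2,0,0,0,0,0,0)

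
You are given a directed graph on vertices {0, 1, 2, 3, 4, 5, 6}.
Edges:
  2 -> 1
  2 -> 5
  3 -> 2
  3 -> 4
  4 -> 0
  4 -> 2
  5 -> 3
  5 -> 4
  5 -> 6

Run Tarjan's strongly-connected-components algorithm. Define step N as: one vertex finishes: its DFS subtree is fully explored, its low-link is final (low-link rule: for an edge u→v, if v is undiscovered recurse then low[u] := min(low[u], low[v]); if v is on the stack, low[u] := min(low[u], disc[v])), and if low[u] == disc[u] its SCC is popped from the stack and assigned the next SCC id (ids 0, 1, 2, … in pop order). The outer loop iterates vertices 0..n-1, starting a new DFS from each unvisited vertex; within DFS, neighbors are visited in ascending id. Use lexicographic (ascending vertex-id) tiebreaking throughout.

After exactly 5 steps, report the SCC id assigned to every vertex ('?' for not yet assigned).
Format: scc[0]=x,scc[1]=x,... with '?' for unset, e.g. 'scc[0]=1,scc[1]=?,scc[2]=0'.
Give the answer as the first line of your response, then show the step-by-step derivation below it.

scc[0]=0,scc[1]=1,scc[2]=?,scc[3]=?,scc[4]=?,scc[5]=?,scc[6]=2

step 1: low=(low[0]=0,low[1]=?,low[2]=?,low[3]=?,low[4]=?,low[5]=?,low[6]=?); scc=(scc[0]=0,scc[1]=?,scc[2]=?,scc[3]=?,scc[4]=?,scc[5]=?,scc[6]=?)
step 2: low=(low[0]=0,low[1]=1,low[2]=?,low[3]=?,low[4]=?,low[5]=?,low[6]=?); scc=(scc[0]=0,scc[1]=1,scc[2]=?,scc[3]=?,scc[4]=?,scc[5]=?,scc[6]=?)
step 3: low=(low[0]=0,low[1]=1,low[2]=2,low[3]=2,low[4]=2,low[5]=3,low[6]=?); scc=(scc[0]=0,scc[1]=1,scc[2]=?,scc[3]=?,scc[4]=?,scc[5]=?,scc[6]=?)
step 4: low=(low[0]=0,low[1]=1,low[2]=2,low[3]=2,low[4]=2,low[5]=3,low[6]=?); scc=(scc[0]=0,scc[1]=1,scc[2]=?,scc[3]=?,scc[4]=?,scc[5]=?,scc[6]=?)
step 5: low=(low[0]=0,low[1]=1,low[2]=2,low[3]=2,low[4]=2,low[5]=2,low[6]=6); scc=(scc[0]=0,scc[1]=1,scc[2]=?,scc[3]=?,scc[4]=?,scc[5]=?,scc[6]=2)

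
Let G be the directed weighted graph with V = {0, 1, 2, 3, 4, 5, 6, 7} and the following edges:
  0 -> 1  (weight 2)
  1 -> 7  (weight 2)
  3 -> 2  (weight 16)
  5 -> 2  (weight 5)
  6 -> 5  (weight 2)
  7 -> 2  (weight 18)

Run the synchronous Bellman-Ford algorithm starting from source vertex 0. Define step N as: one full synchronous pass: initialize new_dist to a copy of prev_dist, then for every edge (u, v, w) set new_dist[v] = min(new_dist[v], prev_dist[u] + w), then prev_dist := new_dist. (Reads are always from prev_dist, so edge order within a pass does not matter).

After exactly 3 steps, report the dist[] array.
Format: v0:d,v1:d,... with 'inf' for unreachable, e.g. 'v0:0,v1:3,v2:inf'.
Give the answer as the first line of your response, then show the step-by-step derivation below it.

v0:0,v1:2,v2:22,v3:inf,v4:inf,v5:inf,v6:inf,v7:4

step 1: dist = v0:0,v1:2,v2:inf,v3:inf,v4:inf,v5:inf,v6:inf,v7:inf
step 2: dist = v0:0,v1:2,v2:inf,v3:inf,v4:inf,v5:inf,v6:inf,v7:4
step 3: dist = v0:0,v1:2,v2:22,v3:inf,v4:inf,v5:inf,v6:inf,v7:4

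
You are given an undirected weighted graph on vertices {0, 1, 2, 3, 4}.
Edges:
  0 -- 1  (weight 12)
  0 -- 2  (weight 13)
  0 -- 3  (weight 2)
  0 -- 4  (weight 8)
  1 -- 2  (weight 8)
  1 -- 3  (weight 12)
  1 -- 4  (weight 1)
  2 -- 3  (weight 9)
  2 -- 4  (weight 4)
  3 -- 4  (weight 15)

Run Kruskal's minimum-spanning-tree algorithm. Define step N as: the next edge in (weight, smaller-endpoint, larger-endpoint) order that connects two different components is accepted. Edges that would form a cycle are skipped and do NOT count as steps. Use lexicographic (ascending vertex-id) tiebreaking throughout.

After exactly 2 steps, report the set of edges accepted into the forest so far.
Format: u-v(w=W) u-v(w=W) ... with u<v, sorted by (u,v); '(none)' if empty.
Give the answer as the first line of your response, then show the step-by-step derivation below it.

0-3(w=2) 1-4(w=1)

step 1: add edge 1-4 (w=1); MST = {1-4(w=1)}
step 2: add edge 0-3 (w=2); MST = {0-3(w=2) 1-4(w=1)}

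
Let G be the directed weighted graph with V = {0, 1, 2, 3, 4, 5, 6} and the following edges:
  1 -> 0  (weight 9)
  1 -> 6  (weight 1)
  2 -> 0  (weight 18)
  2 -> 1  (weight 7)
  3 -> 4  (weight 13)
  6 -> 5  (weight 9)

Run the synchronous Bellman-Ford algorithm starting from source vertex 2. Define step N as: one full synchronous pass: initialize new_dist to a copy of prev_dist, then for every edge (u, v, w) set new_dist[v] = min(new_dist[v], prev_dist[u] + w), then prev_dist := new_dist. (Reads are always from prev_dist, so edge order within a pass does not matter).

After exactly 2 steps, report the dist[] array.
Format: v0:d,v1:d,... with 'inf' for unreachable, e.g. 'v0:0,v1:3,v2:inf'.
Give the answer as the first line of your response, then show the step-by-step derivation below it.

v0:16,v1:7,v2:0,v3:inf,v4:inf,v5:inf,v6:8

step 1: dist = v0:18,v1:7,v2:0,v3:inf,v4:inf,v5:inf,v6:inf
step 2: dist = v0:16,v1:7,v2:0,v3:inf,v4:inf,v5:inf,v6:8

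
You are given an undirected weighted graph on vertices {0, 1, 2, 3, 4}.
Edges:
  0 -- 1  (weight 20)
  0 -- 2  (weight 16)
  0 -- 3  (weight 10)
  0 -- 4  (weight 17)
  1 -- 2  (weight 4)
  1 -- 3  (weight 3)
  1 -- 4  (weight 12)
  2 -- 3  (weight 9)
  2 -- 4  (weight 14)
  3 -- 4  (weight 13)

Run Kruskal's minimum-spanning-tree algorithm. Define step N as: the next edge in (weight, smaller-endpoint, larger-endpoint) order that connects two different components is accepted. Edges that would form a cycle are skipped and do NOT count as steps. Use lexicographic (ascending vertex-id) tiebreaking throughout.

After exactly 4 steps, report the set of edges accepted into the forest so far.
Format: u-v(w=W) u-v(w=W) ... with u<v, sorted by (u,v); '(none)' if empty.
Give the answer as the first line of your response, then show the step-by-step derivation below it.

0-3(w=10) 1-2(w=4) 1-3(w=3) 1-4(w=12)

step 1: add edge 1-3 (w=3); MST = {1-3(w=3)}
step 2: add edge 1-2 (w=4); MST = {1-2(w=4) 1-3(w=3)}
step 3: add edge 0-3 (w=10); MST = {0-3(w=10) 1-2(w=4) 1-3(w=3)}
step 4: add edge 1-4 (w=12); MST = {0-3(w=10) 1-2(w=4) 1-3(w=3) 1-4(w=12)}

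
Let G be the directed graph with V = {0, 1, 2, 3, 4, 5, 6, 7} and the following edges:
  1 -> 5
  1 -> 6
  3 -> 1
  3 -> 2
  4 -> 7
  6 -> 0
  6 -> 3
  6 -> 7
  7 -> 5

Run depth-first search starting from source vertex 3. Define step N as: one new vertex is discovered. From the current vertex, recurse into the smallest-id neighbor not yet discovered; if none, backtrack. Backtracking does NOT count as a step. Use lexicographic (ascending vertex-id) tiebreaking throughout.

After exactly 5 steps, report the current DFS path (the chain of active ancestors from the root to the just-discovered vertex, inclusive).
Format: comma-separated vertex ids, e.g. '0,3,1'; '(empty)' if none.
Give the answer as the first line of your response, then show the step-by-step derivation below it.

3,1,6,0

step 1: discover 3; path=3; order=3
step 2: discover 1; path=3>1; order=3,1
step 3: discover 5; path=3>1>5; order=3,1,5
step 4: discover 6; path=3>1>6; order=3,1,5,6
step 5: discover 0; path=3>1>6>0; order=3,1,5,6,0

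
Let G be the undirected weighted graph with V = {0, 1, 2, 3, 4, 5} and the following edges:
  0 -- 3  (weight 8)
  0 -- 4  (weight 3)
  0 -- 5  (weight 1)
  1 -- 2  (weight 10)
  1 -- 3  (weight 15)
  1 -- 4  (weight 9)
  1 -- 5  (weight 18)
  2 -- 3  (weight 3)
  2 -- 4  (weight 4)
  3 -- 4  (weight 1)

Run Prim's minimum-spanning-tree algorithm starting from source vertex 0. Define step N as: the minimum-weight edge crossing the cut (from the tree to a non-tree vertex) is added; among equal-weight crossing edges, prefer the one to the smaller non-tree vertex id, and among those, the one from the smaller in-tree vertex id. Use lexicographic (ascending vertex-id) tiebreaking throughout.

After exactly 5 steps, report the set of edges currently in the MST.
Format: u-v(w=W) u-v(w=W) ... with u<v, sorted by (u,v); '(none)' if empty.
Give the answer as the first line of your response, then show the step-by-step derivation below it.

0-4(w=3) 0-5(w=1) 1-4(w=9) 2-3(w=3) 3-4(w=1)

step 1: add edge 0-5 (w=1); MST = {0-5(w=1)}
step 2: add edge 0-4 (w=3); MST = {0-4(w=3) 0-5(w=1)}
step 3: add edge 3-4 (w=1); MST = {0-4(w=3) 0-5(w=1) 3-4(w=1)}
step 4: add edge 2-3 (w=3); MST = {0-4(w=3) 0-5(w=1) 2-3(w=3) 3-4(w=1)}
step 5: add edge 1-4 (w=9); MST = {0-4(w=3) 0-5(w=1) 1-4(w=9) 2-3(w=3) 3-4(w=1)}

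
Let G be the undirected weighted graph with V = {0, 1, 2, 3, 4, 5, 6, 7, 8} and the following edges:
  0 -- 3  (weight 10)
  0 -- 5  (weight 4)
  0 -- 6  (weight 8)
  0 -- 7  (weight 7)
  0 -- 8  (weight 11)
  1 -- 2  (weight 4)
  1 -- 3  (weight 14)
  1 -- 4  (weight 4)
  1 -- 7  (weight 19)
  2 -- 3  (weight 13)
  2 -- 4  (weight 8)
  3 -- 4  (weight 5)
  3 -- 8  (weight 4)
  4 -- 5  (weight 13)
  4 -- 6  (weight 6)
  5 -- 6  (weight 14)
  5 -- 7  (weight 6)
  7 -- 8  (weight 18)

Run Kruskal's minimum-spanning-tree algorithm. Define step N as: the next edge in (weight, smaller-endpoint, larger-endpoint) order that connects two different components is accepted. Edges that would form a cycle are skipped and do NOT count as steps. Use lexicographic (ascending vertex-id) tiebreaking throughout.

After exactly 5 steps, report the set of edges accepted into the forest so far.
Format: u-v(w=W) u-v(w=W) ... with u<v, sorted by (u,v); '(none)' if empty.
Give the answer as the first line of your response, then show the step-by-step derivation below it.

0-5(w=4) 1-2(w=4) 1-4(w=4) 3-4(w=5) 3-8(w=4)

step 1: add edge 0-5 (w=4); MST = {0-5(w=4)}
step 2: add edge 1-2 (w=4); MST = {0-5(w=4) 1-2(w=4)}
step 3: add edge 1-4 (w=4); MST = {0-5(w=4) 1-2(w=4) 1-4(w=4)}
step 4: add edge 3-8 (w=4); MST = {0-5(w=4) 1-2(w=4) 1-4(w=4) 3-8(w=4)}
step 5: add edge 3-4 (w=5); MST = {0-5(w=4) 1-2(w=4) 1-4(w=4) 3-4(w=5) 3-8(w=4)}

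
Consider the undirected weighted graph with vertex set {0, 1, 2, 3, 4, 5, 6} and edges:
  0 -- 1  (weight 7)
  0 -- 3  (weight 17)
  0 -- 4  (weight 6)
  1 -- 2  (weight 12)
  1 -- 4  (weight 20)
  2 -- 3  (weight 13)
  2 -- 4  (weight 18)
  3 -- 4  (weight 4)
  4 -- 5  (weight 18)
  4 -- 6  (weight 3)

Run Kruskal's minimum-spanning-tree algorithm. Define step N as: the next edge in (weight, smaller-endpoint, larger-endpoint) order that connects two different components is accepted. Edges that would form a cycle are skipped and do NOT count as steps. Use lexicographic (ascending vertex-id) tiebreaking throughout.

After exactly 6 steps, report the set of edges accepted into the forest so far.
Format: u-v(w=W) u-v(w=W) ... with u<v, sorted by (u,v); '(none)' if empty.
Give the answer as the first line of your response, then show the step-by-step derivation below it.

0-1(w=7) 0-4(w=6) 1-2(w=12) 3-4(w=4) 4-5(w=18) 4-6(w=3)

step 1: add edge 4-6 (w=3); MST = {4-6(w=3)}
step 2: add edge 3-4 (w=4); MST = {3-4(w=4) 4-6(w=3)}
step 3: add edge 0-4 (w=6); MST = {0-4(w=6) 3-4(w=4) 4-6(w=3)}
step 4: add edge 0-1 (w=7); MST = {0-1(w=7) 0-4(w=6) 3-4(w=4) 4-6(w=3)}
step 5: add edge 1-2 (w=12); MST = {0-1(w=7) 0-4(w=6) 1-2(w=12) 3-4(w=4) 4-6(w=3)}
step 6: add edge 4-5 (w=18); MST = {0-1(w=7) 0-4(w=6) 1-2(w=12) 3-4(w=4) 4-5(w=18) 4-6(w=3)}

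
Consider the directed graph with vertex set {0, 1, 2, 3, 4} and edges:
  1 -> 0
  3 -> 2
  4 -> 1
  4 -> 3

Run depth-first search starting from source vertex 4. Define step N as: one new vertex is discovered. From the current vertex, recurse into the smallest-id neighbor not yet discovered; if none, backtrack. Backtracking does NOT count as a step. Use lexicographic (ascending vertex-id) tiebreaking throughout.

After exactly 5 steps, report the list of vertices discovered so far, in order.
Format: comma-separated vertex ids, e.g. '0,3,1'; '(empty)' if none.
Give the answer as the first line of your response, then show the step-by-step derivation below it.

4,1,0,3,2

step 1: discover 4; path=4; order=4
step 2: discover 1; path=4>1; order=4,1
step 3: discover 0; path=4>1>0; order=4,1,0
step 4: discover 3; path=4>3; order=4,1,0,3
step 5: discover 2; path=4>3>2; order=4,1,0,3,2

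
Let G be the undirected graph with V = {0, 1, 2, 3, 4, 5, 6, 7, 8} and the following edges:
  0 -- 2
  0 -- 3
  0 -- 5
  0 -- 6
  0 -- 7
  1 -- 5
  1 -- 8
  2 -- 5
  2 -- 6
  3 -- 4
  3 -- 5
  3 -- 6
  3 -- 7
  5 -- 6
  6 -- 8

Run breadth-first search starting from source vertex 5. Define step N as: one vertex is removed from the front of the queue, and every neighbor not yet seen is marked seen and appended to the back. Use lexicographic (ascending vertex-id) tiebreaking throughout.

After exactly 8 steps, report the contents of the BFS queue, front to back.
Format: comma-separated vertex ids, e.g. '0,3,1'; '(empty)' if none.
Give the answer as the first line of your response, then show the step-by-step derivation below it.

4

step 1: dequeue 5; queue=[0,1,2,3,6]; order=5
step 2: dequeue 0; queue=[1,2,3,6,7]; order=5,0
step 3: dequeue 1; queue=[2,3,6,7,8]; order=5,0,1
step 4: dequeue 2; queue=[3,6,7,8]; order=5,0,1,2
step 5: dequeue 3; queue=[6,7,8,4]; order=5,0,1,2,3
step 6: dequeue 6; queue=[7,8,4]; order=5,0,1,2,3,6
step 7: dequeue 7; queue=[8,4]; order=5,0,1,2,3,6,7
step 8: dequeue 8; queue=[4]; order=5,0,1,2,3,6,7,8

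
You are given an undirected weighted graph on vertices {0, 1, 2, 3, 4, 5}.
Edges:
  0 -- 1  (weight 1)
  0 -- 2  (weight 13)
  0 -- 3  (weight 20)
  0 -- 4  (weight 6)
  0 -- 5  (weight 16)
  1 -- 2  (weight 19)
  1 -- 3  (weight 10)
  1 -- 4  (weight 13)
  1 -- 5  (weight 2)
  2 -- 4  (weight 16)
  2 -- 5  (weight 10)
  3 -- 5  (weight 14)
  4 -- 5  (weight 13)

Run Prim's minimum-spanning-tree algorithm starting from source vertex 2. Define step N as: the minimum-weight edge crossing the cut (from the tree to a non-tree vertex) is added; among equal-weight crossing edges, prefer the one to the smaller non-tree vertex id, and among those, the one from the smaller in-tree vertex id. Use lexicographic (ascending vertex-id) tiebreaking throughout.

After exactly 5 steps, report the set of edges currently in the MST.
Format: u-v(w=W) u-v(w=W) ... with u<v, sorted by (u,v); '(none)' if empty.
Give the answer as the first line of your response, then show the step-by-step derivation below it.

0-1(w=1) 0-4(w=6) 1-3(w=10) 1-5(w=2) 2-5(w=10)

step 1: add edge 2-5 (w=10); MST = {2-5(w=10)}
step 2: add edge 1-5 (w=2); MST = {1-5(w=2) 2-5(w=10)}
step 3: add edge 0-1 (w=1); MST = {0-1(w=1) 1-5(w=2) 2-5(w=10)}
step 4: add edge 0-4 (w=6); MST = {0-1(w=1) 0-4(w=6) 1-5(w=2) 2-5(w=10)}
step 5: add edge 1-3 (w=10); MST = {0-1(w=1) 0-4(w=6) 1-3(w=10) 1-5(w=2) 2-5(w=10)}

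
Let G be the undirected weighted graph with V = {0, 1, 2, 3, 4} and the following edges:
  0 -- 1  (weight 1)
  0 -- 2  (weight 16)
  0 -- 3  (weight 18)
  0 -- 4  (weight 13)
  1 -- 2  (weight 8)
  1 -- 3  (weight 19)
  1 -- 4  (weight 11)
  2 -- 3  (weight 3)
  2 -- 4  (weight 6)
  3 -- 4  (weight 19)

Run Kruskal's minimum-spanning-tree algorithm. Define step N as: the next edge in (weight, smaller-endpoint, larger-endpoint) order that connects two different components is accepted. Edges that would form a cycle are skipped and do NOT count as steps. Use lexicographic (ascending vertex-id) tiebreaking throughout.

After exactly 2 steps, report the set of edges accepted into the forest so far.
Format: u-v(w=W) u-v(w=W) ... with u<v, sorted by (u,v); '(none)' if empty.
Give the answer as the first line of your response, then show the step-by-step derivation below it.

0-1(w=1) 2-3(w=3)

step 1: add edge 0-1 (w=1); MST = {0-1(w=1)}
step 2: add edge 2-3 (w=3); MST = {0-1(w=1) 2-3(w=3)}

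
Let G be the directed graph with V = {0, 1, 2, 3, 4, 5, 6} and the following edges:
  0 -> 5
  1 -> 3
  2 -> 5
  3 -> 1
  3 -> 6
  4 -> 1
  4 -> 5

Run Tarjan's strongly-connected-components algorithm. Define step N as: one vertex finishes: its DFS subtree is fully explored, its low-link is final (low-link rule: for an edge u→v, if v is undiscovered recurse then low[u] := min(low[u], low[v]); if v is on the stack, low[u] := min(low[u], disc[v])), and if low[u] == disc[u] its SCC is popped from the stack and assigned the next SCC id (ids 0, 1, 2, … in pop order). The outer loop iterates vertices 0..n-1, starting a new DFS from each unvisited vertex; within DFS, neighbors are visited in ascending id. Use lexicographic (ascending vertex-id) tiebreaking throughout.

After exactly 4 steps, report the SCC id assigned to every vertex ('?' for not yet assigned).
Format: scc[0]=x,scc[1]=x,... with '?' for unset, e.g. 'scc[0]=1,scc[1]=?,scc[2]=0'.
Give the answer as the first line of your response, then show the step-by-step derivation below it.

scc[0]=1,scc[1]=?,scc[2]=?,scc[3]=?,scc[4]=?,scc[5]=0,scc[6]=2

step 1: low=(low[0]=0,low[1]=?,low[2]=?,low[3]=?,low[4]=?,low[5]=1,low[6]=?); scc=(scc[0]=?,scc[1]=?,scc[2]=?,scc[3]=?,scc[4]=?,scc[5]=0,scc[6]=?)
step 2: low=(low[0]=0,low[1]=?,low[2]=?,low[3]=?,low[4]=?,low[5]=1,low[6]=?); scc=(scc[0]=1,scc[1]=?,scc[2]=?,scc[3]=?,scc[4]=?,scc[5]=0,scc[6]=?)
step 3: low=(low[0]=0,low[1]=2,low[2]=?,low[3]=2,low[4]=?,low[5]=1,low[6]=4); scc=(scc[0]=1,scc[1]=?,scc[2]=?,scc[3]=?,scc[4]=?,scc[5]=0,scc[6]=2)
step 4: low=(low[0]=0,low[1]=2,low[2]=?,low[3]=2,low[4]=?,low[5]=1,low[6]=4); scc=(scc[0]=1,scc[1]=?,scc[2]=?,scc[3]=?,scc[4]=?,scc[5]=0,scc[6]=2)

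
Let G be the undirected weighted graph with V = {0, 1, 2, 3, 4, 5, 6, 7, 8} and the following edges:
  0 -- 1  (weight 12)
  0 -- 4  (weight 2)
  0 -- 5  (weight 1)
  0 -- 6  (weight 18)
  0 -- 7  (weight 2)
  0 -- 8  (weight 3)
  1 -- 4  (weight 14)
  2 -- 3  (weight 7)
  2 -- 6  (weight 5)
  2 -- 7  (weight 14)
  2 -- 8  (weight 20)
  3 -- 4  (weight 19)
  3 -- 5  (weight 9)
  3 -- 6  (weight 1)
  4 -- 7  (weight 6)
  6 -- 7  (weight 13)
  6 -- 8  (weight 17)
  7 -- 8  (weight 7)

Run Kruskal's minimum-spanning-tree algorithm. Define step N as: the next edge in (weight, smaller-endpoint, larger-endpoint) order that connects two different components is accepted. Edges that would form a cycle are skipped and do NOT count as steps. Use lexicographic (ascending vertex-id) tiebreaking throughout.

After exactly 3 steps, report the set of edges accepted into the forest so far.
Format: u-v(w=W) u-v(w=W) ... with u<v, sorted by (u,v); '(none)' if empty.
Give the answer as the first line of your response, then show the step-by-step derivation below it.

0-4(w=2) 0-5(w=1) 3-6(w=1)

step 1: add edge 0-5 (w=1); MST = {0-5(w=1)}
step 2: add edge 3-6 (w=1); MST = {0-5(w=1) 3-6(w=1)}
step 3: add edge 0-4 (w=2); MST = {0-4(w=2) 0-5(w=1) 3-6(w=1)}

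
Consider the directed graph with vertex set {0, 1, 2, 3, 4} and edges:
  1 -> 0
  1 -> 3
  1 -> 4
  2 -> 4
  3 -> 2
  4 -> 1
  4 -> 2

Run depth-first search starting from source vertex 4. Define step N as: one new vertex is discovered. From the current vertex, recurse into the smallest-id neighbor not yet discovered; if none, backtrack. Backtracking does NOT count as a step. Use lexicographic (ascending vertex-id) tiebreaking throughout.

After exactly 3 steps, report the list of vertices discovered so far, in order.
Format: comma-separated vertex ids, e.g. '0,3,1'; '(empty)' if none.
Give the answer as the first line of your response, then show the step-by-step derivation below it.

4,1,0

step 1: discover 4; path=4; order=4
step 2: discover 1; path=4>1; order=4,1
step 3: discover 0; path=4>1>0; order=4,1,0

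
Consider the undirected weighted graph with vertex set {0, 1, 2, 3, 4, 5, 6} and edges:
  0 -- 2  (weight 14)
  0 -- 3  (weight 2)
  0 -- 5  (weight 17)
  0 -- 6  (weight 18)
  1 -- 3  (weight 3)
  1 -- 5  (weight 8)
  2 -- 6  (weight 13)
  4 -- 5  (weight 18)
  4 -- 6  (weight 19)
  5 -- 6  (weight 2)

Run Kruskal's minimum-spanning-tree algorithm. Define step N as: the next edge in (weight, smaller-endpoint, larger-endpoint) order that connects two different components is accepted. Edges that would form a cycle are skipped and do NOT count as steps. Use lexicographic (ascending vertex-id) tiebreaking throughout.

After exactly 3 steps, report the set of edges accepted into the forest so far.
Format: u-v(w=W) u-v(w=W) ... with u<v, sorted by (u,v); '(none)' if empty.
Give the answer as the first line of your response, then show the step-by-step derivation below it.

0-3(w=2) 1-3(w=3) 5-6(w=2)

step 1: add edge 0-3 (w=2); MST = {0-3(w=2)}
step 2: add edge 5-6 (w=2); MST = {0-3(w=2) 5-6(w=2)}
step 3: add edge 1-3 (w=3); MST = {0-3(w=2) 1-3(w=3) 5-6(w=2)}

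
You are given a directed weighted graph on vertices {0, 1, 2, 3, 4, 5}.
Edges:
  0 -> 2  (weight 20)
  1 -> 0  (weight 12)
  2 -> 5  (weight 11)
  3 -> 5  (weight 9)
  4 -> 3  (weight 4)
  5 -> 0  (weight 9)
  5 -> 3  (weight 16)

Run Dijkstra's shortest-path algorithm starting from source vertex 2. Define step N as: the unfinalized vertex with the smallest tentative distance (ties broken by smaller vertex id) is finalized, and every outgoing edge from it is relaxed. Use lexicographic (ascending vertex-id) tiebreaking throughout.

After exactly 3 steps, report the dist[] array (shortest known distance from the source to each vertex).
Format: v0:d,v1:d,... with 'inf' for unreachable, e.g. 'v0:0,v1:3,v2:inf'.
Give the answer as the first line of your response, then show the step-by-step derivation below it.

v0:20,v1:inf,v2:0,v3:27,v4:inf,v5:11

step 1: dist = v0:inf,v1:inf,v2:0,v3:inf,v4:inf,v5:11
step 2: dist = v0:20,v1:inf,v2:0,v3:27,v4:inf,v5:11
step 3: dist = v0:20,v1:inf,v2:0,v3:27,v4:inf,v5:11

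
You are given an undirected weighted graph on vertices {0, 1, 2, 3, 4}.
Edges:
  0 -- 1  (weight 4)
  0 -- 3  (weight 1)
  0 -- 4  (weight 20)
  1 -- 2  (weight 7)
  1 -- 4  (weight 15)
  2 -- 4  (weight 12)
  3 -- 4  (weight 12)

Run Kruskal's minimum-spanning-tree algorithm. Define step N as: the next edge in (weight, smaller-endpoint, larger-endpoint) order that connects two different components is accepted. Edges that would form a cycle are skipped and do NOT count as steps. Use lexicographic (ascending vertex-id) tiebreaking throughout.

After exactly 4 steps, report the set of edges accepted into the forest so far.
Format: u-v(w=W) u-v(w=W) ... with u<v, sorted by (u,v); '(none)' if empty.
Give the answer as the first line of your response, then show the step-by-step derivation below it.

0-1(w=4) 0-3(w=1) 1-2(w=7) 2-4(w=12)

step 1: add edge 0-3 (w=1); MST = {0-3(w=1)}
step 2: add edge 0-1 (w=4); MST = {0-1(w=4) 0-3(w=1)}
step 3: add edge 1-2 (w=7); MST = {0-1(w=4) 0-3(w=1) 1-2(w=7)}
step 4: add edge 2-4 (w=12); MST = {0-1(w=4) 0-3(w=1) 1-2(w=7) 2-4(w=12)}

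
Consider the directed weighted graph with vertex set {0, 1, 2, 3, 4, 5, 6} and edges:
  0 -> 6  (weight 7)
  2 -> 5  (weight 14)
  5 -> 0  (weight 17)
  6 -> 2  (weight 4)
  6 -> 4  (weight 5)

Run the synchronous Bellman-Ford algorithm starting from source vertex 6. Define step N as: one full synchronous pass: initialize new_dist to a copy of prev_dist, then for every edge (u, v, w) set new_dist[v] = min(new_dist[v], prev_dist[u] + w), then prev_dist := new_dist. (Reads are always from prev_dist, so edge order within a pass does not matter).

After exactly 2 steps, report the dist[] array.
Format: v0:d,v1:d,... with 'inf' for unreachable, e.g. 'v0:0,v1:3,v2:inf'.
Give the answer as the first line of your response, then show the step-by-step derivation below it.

v0:inf,v1:inf,v2:4,v3:inf,v4:5,v5:18,v6:0

step 1: dist = v0:inf,v1:inf,v2:4,v3:inf,v4:5,v5:inf,v6:0
step 2: dist = v0:inf,v1:inf,v2:4,v3:inf,v4:5,v5:18,v6:0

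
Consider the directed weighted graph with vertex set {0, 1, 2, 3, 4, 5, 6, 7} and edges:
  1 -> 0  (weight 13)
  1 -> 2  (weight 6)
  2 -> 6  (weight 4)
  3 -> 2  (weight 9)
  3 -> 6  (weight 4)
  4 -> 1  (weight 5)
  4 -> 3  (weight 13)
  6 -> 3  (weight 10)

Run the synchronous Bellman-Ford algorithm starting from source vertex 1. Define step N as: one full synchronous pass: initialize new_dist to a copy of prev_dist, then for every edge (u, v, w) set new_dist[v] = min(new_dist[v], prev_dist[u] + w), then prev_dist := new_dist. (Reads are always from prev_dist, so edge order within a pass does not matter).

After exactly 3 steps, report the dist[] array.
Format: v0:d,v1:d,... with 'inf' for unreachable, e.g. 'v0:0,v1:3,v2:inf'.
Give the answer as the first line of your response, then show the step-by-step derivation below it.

v0:13,v1:0,v2:6,v3:20,v4:inf,v5:inf,v6:10,v7:inf

step 1: dist = v0:13,v1:0,v2:6,v3:inf,v4:inf,v5:inf,v6:inf,v7:inf
step 2: dist = v0:13,v1:0,v2:6,v3:inf,v4:inf,v5:inf,v6:10,v7:inf
step 3: dist = v0:13,v1:0,v2:6,v3:20,v4:inf,v5:inf,v6:10,v7:inf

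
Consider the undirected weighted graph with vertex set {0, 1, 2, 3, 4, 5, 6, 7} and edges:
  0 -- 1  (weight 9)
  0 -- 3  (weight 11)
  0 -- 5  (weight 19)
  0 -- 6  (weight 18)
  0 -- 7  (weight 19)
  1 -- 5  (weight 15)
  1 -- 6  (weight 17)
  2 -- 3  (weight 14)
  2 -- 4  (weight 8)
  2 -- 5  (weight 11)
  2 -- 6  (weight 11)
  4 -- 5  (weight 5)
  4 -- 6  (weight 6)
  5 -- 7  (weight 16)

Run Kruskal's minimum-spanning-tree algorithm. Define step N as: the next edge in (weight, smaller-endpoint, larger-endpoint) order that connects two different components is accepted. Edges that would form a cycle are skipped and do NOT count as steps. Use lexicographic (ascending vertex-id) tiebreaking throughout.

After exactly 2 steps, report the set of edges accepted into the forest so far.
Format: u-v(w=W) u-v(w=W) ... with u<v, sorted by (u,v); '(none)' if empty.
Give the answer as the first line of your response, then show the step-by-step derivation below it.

4-5(w=5) 4-6(w=6)

step 1: add edge 4-5 (w=5); MST = {4-5(w=5)}
step 2: add edge 4-6 (w=6); MST = {4-5(w=5) 4-6(w=6)}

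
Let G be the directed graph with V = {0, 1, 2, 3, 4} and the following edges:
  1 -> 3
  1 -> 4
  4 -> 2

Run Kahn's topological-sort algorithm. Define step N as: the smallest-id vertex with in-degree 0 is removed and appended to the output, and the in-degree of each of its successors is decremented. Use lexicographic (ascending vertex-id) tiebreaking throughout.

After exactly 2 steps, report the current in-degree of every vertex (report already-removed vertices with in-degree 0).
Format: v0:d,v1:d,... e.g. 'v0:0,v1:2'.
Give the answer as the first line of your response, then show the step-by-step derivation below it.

v0:0,v1:0,v2:1,v3:0,v4:0

step 1: output 0; order=[0]; indeg=(0,0,1,1,1)
step 2: output 1; order=[0,1]; indeg=(0,0,1,0,0)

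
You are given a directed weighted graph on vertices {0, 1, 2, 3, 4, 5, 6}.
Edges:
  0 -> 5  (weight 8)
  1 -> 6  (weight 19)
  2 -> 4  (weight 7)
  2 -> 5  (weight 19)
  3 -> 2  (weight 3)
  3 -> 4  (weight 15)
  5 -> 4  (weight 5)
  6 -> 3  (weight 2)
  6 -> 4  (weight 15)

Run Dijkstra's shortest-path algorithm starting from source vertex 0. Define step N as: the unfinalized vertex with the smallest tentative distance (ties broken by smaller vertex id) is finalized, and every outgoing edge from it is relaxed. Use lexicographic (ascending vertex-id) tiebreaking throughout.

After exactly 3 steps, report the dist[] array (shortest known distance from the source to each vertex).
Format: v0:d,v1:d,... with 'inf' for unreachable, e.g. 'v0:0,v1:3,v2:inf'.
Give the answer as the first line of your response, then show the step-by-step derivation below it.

v0:0,v1:inf,v2:inf,v3:inf,v4:13,v5:8,v6:inf

step 1: dist = v0:0,v1:inf,v2:inf,v3:inf,v4:inf,v5:8,v6:inf
step 2: dist = v0:0,v1:inf,v2:inf,v3:inf,v4:13,v5:8,v6:inf
step 3: dist = v0:0,v1:inf,v2:inf,v3:inf,v4:13,v5:8,v6:inf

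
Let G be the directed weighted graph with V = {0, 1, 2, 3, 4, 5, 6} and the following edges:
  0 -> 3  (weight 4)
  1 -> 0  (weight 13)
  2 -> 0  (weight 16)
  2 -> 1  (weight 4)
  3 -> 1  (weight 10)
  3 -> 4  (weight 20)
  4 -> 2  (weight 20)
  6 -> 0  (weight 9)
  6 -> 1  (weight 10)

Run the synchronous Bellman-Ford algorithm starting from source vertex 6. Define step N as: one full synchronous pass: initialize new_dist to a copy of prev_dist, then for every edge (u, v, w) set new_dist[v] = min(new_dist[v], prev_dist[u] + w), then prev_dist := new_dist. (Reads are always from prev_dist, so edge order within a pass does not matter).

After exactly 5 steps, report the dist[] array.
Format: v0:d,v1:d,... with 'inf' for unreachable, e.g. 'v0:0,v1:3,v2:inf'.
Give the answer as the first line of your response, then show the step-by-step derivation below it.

v0:9,v1:10,v2:53,v3:13,v4:33,v5:inf,v6:0

step 1: dist = v0:9,v1:10,v2:inf,v3:inf,v4:inf,v5:inf,v6:0
step 2: dist = v0:9,v1:10,v2:inf,v3:13,v4:inf,v5:inf,v6:0
step 3: dist = v0:9,v1:10,v2:inf,v3:13,v4:33,v5:inf,v6:0
step 4: dist = v0:9,v1:10,v2:53,v3:13,v4:33,v5:inf,v6:0
step 5: dist = v0:9,v1:10,v2:53,v3:13,v4:33,v5:inf,v6:0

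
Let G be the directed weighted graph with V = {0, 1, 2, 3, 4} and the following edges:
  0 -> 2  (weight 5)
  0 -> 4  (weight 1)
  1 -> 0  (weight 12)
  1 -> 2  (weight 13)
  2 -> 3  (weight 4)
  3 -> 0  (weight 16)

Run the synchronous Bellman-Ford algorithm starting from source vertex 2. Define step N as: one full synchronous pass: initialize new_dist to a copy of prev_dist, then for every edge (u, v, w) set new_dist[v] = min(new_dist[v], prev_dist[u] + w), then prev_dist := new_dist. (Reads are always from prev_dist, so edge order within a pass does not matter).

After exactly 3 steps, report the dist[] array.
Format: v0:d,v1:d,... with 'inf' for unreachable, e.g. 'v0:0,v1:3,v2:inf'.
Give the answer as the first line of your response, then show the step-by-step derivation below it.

v0:20,v1:inf,v2:0,v3:4,v4:21

step 1: dist = v0:inf,v1:inf,v2:0,v3:4,v4:inf
step 2: dist = v0:20,v1:inf,v2:0,v3:4,v4:inf
step 3: dist = v0:20,v1:inf,v2:0,v3:4,v4:21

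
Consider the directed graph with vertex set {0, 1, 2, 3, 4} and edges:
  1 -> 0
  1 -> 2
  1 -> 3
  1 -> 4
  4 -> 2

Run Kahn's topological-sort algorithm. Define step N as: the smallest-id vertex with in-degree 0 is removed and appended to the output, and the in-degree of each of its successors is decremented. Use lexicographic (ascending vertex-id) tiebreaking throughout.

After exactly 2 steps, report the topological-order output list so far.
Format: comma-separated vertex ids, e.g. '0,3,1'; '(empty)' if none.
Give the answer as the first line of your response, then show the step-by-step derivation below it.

1,0

step 1: output 1; order=[1]; indeg=(0,0,1,0,0)
step 2: output 0; order=[1,0]; indeg=(0,0,1,0,0)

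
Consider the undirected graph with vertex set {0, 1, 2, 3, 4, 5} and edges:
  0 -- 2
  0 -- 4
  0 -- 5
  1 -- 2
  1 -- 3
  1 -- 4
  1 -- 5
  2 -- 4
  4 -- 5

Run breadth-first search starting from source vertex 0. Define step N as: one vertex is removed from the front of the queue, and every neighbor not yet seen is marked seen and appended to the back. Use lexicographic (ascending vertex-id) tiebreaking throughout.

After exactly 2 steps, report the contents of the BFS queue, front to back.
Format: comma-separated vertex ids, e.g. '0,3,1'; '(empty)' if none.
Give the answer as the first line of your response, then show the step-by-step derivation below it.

4,5,1

step 1: dequeue 0; queue=[2,4,5]; order=0
step 2: dequeue 2; queue=[4,5,1]; order=0,2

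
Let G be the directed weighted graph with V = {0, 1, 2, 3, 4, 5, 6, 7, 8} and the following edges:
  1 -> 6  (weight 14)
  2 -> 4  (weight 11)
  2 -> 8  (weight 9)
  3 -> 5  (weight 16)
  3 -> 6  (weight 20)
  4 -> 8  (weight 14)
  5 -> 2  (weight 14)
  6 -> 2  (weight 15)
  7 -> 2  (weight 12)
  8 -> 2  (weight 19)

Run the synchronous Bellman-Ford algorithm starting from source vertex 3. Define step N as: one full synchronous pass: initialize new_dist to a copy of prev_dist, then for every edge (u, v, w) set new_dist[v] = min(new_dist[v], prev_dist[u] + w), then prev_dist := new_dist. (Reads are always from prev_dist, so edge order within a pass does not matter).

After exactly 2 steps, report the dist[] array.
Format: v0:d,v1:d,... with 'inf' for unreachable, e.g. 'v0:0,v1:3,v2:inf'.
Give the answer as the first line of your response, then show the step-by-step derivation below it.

v0:inf,v1:inf,v2:30,v3:0,v4:inf,v5:16,v6:20,v7:inf,v8:inf

step 1: dist = v0:inf,v1:inf,v2:inf,v3:0,v4:inf,v5:16,v6:20,v7:inf,v8:inf
step 2: dist = v0:inf,v1:inf,v2:30,v3:0,v4:inf,v5:16,v6:20,v7:inf,v8:inf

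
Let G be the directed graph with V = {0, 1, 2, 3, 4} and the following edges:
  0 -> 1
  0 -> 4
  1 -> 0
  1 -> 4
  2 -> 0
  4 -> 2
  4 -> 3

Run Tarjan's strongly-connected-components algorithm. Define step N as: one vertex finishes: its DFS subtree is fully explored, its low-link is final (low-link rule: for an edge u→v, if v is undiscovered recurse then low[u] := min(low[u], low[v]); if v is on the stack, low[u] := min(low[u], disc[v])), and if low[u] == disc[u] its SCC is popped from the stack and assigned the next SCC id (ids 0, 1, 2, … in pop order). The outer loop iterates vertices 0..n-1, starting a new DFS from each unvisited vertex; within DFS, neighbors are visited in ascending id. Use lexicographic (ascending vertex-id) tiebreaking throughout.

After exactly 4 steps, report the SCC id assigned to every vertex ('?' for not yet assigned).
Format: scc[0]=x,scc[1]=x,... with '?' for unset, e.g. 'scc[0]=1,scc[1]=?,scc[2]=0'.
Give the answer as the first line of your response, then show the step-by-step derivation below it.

scc[0]=?,scc[1]=?,scc[2]=?,scc[3]=0,scc[4]=?

step 1: low=(low[0]=0,low[1]=0,low[2]=0,low[3]=?,low[4]=2); scc=(scc[0]=?,scc[1]=?,scc[2]=?,scc[3]=?,scc[4]=?)
step 2: low=(low[0]=0,low[1]=0,low[2]=0,low[3]=4,low[4]=0); scc=(scc[0]=?,scc[1]=?,scc[2]=?,scc[3]=0,scc[4]=?)
step 3: low=(low[0]=0,low[1]=0,low[2]=0,low[3]=4,low[4]=0); scc=(scc[0]=?,scc[1]=?,scc[2]=?,scc[3]=0,scc[4]=?)
step 4: low=(low[0]=0,low[1]=0,low[2]=0,low[3]=4,low[4]=0); scc=(scc[0]=?,scc[1]=?,scc[2]=?,scc[3]=0,scc[4]=?)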